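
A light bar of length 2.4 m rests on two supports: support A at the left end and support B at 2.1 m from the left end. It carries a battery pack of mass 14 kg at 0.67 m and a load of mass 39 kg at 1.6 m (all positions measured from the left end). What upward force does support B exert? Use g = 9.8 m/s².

R_B ≈ 335 N

Take moments about support A.
Battery pack: 14 × 9.8 = 137.2 N down at 0.67 m → arm 0.67 m, τ = 137.2 × 0.67 = 91.92 N·m clockwise.
Load: 39 × 9.8 = 382.2 N down at 1.6 m → arm 1.6 m, τ = 382.2 × 1.6 = 611.5 N·m clockwise.
Net load moment about support A = 703.4 N·m clockwise.
Reaction R at support B is upward at 2.1 m, arm 2.1 m → moment R × 2.1 counterclockwise.
Balancing moments: R × 2.1 = 703.4, giving R = 335 N.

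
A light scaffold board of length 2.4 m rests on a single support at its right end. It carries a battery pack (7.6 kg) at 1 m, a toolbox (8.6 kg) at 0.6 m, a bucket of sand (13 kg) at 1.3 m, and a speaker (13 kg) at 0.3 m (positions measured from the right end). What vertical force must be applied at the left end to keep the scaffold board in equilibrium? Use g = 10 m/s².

F ≈ 140 N

Take moments about the right end.
Battery pack: 7.6 × 10 = 76 N down at 1 m → arm 1 m, τ = 76 × 1 = 76 N·m counterclockwise.
Toolbox: 8.6 × 10 = 86 N down at 0.6 m → arm 0.6 m, τ = 86 × 0.6 = 51.6 N·m counterclockwise.
Bucket of sand: 13 × 10 = 130 N down at 1.3 m → arm 1.3 m, τ = 130 × 1.3 = 169 N·m counterclockwise.
Speaker: 13 × 10 = 130 N down at 0.3 m → arm 0.3 m, τ = 130 × 0.3 = 39 N·m counterclockwise.
Net moment of the loads = 335.6 N·m counterclockwise.
The upward force F acts at the left end, arm 2.4 m, giving F × 2.4 clockwise.
Balancing moments: F × 2.4 = 335.6, giving F = 335.6 / 2.4 = 140 N.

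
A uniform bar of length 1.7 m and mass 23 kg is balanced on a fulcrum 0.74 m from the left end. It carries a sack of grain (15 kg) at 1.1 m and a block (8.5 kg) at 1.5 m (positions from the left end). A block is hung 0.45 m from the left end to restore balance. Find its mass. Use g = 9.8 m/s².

m ≈ 49.6 kg

Taking torques about the fulcrum (at 0.74 m from the left end):
Beam weight: 23 × 9.8 = 225.4 N down at 0.85 m → arm 0.11 m, τ = 225.4 × 0.11 = 24.79 N·m clockwise.
Sack of grain: 15 × 9.8 = 147 N down at 1.1 m → arm 0.36 m, τ = 147 × 0.36 = 52.92 N·m clockwise.
Block: 8.5 × 9.8 = 83.3 N down at 1.5 m → arm 0.76 m, τ = 83.3 × 0.76 = 63.31 N·m clockwise.
Net moment of known loads = 141 N·m clockwise.
An unknown mass m at 0.45 m has arm 0.29 m; its moment is m·g·0.29 counterclockwise.
Balancing moments: m × 9.8 × 0.29 = 141, giving m = 141 / (9.8 × 0.29) = 49.6 kg.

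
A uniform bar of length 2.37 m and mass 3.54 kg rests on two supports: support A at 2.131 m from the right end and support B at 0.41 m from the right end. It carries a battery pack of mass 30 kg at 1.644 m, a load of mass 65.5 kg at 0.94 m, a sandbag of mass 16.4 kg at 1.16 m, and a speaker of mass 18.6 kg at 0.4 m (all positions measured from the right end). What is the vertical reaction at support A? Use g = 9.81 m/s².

R_A ≈ 494 N

Take moments about support B.
Beam weight: 3.54 × 9.81 = 34.73 N down at 1.185 m → arm 0.775 m, τ = 34.73 × 0.775 = 26.92 N·m counterclockwise.
Battery pack: 30 × 9.81 = 294.3 N down at 1.644 m → arm 1.234 m, τ = 294.3 × 1.234 = 363.2 N·m counterclockwise.
Load: 65.5 × 9.81 = 642.6 N down at 0.94 m → arm 0.53 m, τ = 642.6 × 0.53 = 340.6 N·m counterclockwise.
Sandbag: 16.4 × 9.81 = 160.9 N down at 1.16 m → arm 0.75 m, τ = 160.9 × 0.75 = 120.7 N·m counterclockwise.
Speaker: 18.6 × 9.81 = 182.5 N down at 0.4 m → arm 0.01 m, τ = 182.5 × 0.01 = 1.825 N·m clockwise.
Net load moment about support B = 849.6 N·m counterclockwise.
Reaction R at support A is upward at 2.131 m, arm 1.721 m → moment R × 1.721 clockwise.
Στ = 0 ⇒ R × 1.721 = 849.6 ⇒ R = 494 N.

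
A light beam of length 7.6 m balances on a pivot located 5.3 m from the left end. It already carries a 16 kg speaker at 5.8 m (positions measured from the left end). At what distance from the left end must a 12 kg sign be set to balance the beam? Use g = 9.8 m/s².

Taking torques about the pivot (at 5.3 m from the left end):
Speaker: 16 × 9.8 = 156.8 N down at 5.8 m → arm 0.5 m, τ = 156.8 × 0.5 = 78.4 N·m clockwise.
Net moment of existing loads = 78.4 N·m clockwise.
The sign weighs 12 × 9.8 = 117.6 N and must supply an equal counterclockwise moment, so its lever arm about the pivot is 78.4 / 117.6 = 0.667 m.
That puts it at 5.3 − 0.667 = 4.63 m from the left end.

x ≈ 4.63 m from the left end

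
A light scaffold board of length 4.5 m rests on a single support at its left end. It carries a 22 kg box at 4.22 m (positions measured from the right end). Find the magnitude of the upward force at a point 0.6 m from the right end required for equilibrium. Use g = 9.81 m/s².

Taking torques about the left end:
Box: 22 × 9.81 = 215.8 N down at 4.22 m → arm 0.28 m, τ = 215.8 × 0.28 = 60.42 N·m clockwise.
Net moment of the loads = 60.42 N·m clockwise.
The upward force F acts at a point 0.6 m from the right end, arm 3.9 m, giving F × 3.9 counterclockwise.
For rotational equilibrium, F × 3.9 = 60.42, so F = 60.42 / 3.9 = 15.5 N.

F ≈ 15.5 N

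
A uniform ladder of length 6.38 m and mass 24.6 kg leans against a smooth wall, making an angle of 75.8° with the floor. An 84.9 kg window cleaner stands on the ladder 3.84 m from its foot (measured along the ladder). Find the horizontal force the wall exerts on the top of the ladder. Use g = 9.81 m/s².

About the foot of the ladder:
Ladder weight 24.6×9.81 = 241.3 N acts at 3.19 m along the ladder; its horizontal arm is 3.19·cos75.8° = 0.7825 m → τ = 188.8 N·m clockwise.
Window cleaner: 84.9×9.81 = 832.9 N at 3.84 m → arm 0.942 m → τ = 784.6 N·m clockwise.
Wall normal N acts horizontally at the top; its moment arm is the height L sinθ = 6.38·sin75.8° = 6.185 m, counterclockwise.
Balancing moments: N × 6.185 = 973.4, giving N = 157 N.

N_wall ≈ 157 N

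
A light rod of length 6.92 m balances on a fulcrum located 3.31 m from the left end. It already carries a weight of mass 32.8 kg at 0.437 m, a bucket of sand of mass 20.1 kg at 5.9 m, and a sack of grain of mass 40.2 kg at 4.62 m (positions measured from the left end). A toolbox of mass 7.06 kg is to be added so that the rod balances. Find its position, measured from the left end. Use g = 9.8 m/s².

x ≈ 1.82 m from the left end

Sum moments about the fulcrum (at 3.31 m from the left end) (the support reaction has zero arm there).
Weight: 32.8 × 9.8 = 321.4 N down at 0.437 m → arm 2.873 m, τ = 321.4 × 2.873 = 923.4 N·m counterclockwise.
Bucket of sand: 20.1 × 9.8 = 197 N down at 5.9 m → arm 2.59 m, τ = 197 × 2.59 = 510.2 N·m clockwise.
Sack of grain: 40.2 × 9.8 = 394 N down at 4.62 m → arm 1.31 m, τ = 394 × 1.31 = 516.1 N·m clockwise.
Net moment of existing loads = 102.9 N·m clockwise.
The toolbox weighs 7.06 × 9.8 = 69.19 N and must supply an equal counterclockwise moment, so its lever arm about the fulcrum is 102.9 / 69.19 = 1.49 m.
That puts it at 3.31 − 1.49 = 1.82 m from the left end.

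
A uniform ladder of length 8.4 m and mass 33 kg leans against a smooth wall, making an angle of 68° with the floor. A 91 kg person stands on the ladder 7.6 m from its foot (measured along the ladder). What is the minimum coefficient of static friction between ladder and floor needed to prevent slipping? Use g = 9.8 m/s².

Taking torques about the foot of the ladder:
Ladder weight 33×9.8 = 323.4 N acts at 4.2 m along the ladder; its horizontal arm is 4.2·cos68° = 1.573 m → τ = 508.7 N·m clockwise.
Person: 91×9.8 = 891.8 N at 7.6 m → arm 2.847 m → τ = 2539 N·m clockwise.
Wall normal N acts horizontally at the top; its moment arm is the height L sinθ = 8.4·sin68° = 7.788 m, counterclockwise.
Στ = 0 ⇒ N × 7.788 = 3048 ⇒ N = 391.4 N.
ΣFx = 0 ⇒ f = N_wall = 391.4 N. ΣFy = 0 ⇒ N_floor = 1215 N.
μ_min = f / N_floor = 391.4 / 1215 = 0.322.

μ_min ≈ 0.322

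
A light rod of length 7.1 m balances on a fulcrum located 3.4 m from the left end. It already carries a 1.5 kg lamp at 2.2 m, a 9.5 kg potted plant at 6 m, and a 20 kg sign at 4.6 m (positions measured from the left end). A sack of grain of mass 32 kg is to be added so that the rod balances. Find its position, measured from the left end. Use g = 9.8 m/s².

x ≈ 1.93 m from the left end

Taking torques about the fulcrum (at 3.4 m from the left end):
Lamp: 1.5 × 9.8 = 14.7 N down at 2.2 m → arm 1.2 m, τ = 14.7 × 1.2 = 17.64 N·m counterclockwise.
Potted plant: 9.5 × 9.8 = 93.1 N down at 6 m → arm 2.6 m, τ = 93.1 × 2.6 = 242.1 N·m clockwise.
Sign: 20 × 9.8 = 196 N down at 4.6 m → arm 1.2 m, τ = 196 × 1.2 = 235.2 N·m clockwise.
Net moment of existing loads = 459.7 N·m clockwise.
The sack of grain weighs 32 × 9.8 = 313.6 N and must supply an equal counterclockwise moment, so its lever arm about the fulcrum is 459.7 / 313.6 = 1.47 m.
That puts it at 3.4 − 1.47 = 1.93 m from the left end.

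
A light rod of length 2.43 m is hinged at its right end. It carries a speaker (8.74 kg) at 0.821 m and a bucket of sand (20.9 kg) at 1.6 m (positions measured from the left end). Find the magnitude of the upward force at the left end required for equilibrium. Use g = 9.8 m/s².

Taking torques about the right end:
Speaker: 8.74 × 9.8 = 85.65 N down at 0.821 m → arm 1.609 m, τ = 85.65 × 1.609 = 137.8 N·m counterclockwise.
Bucket of sand: 20.9 × 9.8 = 204.8 N down at 1.6 m → arm 0.83 m, τ = 204.8 × 0.83 = 170 N·m counterclockwise.
Net moment of the loads = 307.8 N·m counterclockwise.
The upward force F acts at the left end, arm 2.43 m, giving F × 2.43 clockwise.
Setting net torque to zero: F × 2.43 = 307.8 → F = 307.8 / 2.43 = 127 N.

F ≈ 127 N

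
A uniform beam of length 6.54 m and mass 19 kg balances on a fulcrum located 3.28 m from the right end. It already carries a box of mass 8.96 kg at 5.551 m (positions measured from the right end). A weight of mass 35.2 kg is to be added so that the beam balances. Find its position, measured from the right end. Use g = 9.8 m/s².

x ≈ 2.71 m from the right end

About the fulcrum (at 3.28 m from the right end):
Beam weight: 19 × 9.8 = 186.2 N down at 3.27 m → arm 0.01 m, τ = 186.2 × 0.01 = 1.862 N·m clockwise.
Box: 8.96 × 9.8 = 87.81 N down at 5.551 m → arm 2.271 m, τ = 87.81 × 2.271 = 199.4 N·m counterclockwise.
Net moment of existing loads = 197.5 N·m counterclockwise.
The weight weighs 35.2 × 9.8 = 345 N and must supply an equal clockwise moment, so its lever arm about the fulcrum is 197.5 / 345 = 0.572 m.
That puts it at 3.28 − 0.572 = 2.71 m from the right end.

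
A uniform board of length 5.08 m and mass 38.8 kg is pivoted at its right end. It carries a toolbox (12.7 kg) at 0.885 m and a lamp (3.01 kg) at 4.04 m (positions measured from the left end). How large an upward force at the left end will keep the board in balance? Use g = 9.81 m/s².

Taking torques about the right end:
Beam weight: 38.8 × 9.81 = 380.6 N down at 2.54 m → arm 2.54 m, τ = 380.6 × 2.54 = 966.7 N·m counterclockwise.
Toolbox: 12.7 × 9.81 = 124.6 N down at 0.885 m → arm 4.195 m, τ = 124.6 × 4.195 = 522.7 N·m counterclockwise.
Lamp: 3.01 × 9.81 = 29.53 N down at 4.04 m → arm 1.04 m, τ = 29.53 × 1.04 = 30.71 N·m counterclockwise.
Net moment of the loads = 1520 N·m counterclockwise.
The upward force F acts at the left end, arm 5.08 m, giving F × 5.08 clockwise.
Setting net torque to zero: F × 5.08 = 1520 → F = 1520 / 5.08 = 299 N.

F ≈ 299 N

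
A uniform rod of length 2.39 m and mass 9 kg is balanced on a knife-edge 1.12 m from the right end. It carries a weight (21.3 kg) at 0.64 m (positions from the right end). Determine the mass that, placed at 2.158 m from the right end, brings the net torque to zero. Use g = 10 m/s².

Sum moments about the knife-edge (at 1.12 m from the right end) (the support reaction has zero arm there).
Beam weight: 9 × 10 = 90 N down at 1.195 m → arm 0.075 m, τ = 90 × 0.075 = 6.75 N·m counterclockwise.
Weight: 21.3 × 10 = 213 N down at 0.64 m → arm 0.48 m, τ = 213 × 0.48 = 102.2 N·m clockwise.
Net moment of known loads = 95.45 N·m clockwise.
An unknown mass m at 2.158 m has arm 1.038 m; its moment is m·g·1.038 counterclockwise.
Balancing moments: m × 10 × 1.038 = 95.45, giving m = 95.45 / (10 × 1.038) = 9.2 kg.

m ≈ 9.2 kg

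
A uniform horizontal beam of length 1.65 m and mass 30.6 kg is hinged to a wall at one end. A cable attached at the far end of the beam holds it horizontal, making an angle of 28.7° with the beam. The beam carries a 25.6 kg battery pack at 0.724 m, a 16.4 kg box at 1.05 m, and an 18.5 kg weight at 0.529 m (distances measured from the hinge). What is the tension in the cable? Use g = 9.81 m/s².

T ≈ 876 N

Taking torques about the hinge:
Beam weight: 30.6 × 9.81 = 300.2 N down at 0.825 m → arm 0.825 m, τ = 300.2 × 0.825 = 247.7 N·m clockwise.
Battery pack: 25.6 × 9.81 = 251.1 N down at 0.724 m → arm 0.724 m, τ = 251.1 × 0.724 = 181.8 N·m clockwise.
Box: 16.4 × 9.81 = 160.9 N down at 1.05 m → arm 1.05 m, τ = 160.9 × 1.05 = 168.9 N·m clockwise.
Weight: 18.5 × 9.81 = 181.5 N down at 0.529 m → arm 0.529 m, τ = 181.5 × 0.529 = 96.01 N·m clockwise.
Total clockwise load moment = 694.4 N·m.
The cable tension T acts at 1.65 m; only its component perpendicular to the beam, T sinθ, produces torque. sin 28.7° = 0.4802.
Setting net torque to zero: T × 1.65 × 0.4802 = 694.4 → T = 694.4 / 0.7923 = 876 N.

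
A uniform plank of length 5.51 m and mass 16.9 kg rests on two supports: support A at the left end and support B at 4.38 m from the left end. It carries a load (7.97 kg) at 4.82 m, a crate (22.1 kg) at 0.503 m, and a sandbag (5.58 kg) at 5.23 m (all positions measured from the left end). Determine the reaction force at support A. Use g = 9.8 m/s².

R_A ≈ 235 N

Take moments about support B.
Beam weight: 16.9 × 9.8 = 165.6 N down at 2.755 m → arm 1.625 m, τ = 165.6 × 1.625 = 269.1 N·m counterclockwise.
Load: 7.97 × 9.8 = 78.11 N down at 4.82 m → arm 0.44 m, τ = 78.11 × 0.44 = 34.37 N·m clockwise.
Crate: 22.1 × 9.8 = 216.6 N down at 0.503 m → arm 3.877 m, τ = 216.6 × 3.877 = 839.8 N·m counterclockwise.
Sandbag: 5.58 × 9.8 = 54.68 N down at 5.23 m → arm 0.85 m, τ = 54.68 × 0.85 = 46.48 N·m clockwise.
Net load moment about support B = 1028 N·m counterclockwise.
Reaction R at support A is upward at 0 m, arm 4.38 m → moment R × 4.38 clockwise.
Balancing moments: R × 4.38 = 1028, giving R = 235 N.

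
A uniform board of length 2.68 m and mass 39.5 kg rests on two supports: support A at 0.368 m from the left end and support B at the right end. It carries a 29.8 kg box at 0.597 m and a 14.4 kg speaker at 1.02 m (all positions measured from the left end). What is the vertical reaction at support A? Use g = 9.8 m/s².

About support B:
Beam weight: 39.5 × 9.8 = 387.1 N down at 1.34 m → arm 1.34 m, τ = 387.1 × 1.34 = 518.7 N·m counterclockwise.
Box: 29.8 × 9.8 = 292 N down at 0.597 m → arm 2.083 m, τ = 292 × 2.083 = 608.2 N·m counterclockwise.
Speaker: 14.4 × 9.8 = 141.1 N down at 1.02 m → arm 1.66 m, τ = 141.1 × 1.66 = 234.2 N·m counterclockwise.
Net load moment about support B = 1361 N·m counterclockwise.
Reaction R at support A is upward at 0.368 m, arm 2.312 m → moment R × 2.312 clockwise.
For rotational equilibrium, R × 2.312 = 1361, so R = 589 N.

R_A ≈ 589 N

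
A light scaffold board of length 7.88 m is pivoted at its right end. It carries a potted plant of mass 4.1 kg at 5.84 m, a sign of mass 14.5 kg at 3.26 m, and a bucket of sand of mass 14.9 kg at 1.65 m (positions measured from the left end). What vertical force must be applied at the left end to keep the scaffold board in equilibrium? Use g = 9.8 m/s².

Taking torques about the right end:
Potted plant: 4.1 × 9.8 = 40.18 N down at 5.84 m → arm 2.04 m, τ = 40.18 × 2.04 = 81.97 N·m counterclockwise.
Sign: 14.5 × 9.8 = 142.1 N down at 3.26 m → arm 4.62 m, τ = 142.1 × 4.62 = 656.5 N·m counterclockwise.
Bucket of sand: 14.9 × 9.8 = 146 N down at 1.65 m → arm 6.23 m, τ = 146 × 6.23 = 909.6 N·m counterclockwise.
Net moment of the loads = 1648 N·m counterclockwise.
The upward force F acts at the left end, arm 7.88 m, giving F × 7.88 clockwise.
Στ = 0 ⇒ F × 7.88 = 1648 ⇒ F = 1648 / 7.88 = 209 N.

F ≈ 209 N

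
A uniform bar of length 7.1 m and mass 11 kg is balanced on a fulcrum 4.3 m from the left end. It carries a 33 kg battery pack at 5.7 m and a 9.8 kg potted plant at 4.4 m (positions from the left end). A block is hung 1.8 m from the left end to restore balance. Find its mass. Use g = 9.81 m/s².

m ≈ 15.6 kg

Taking torques about the fulcrum (at 4.3 m from the left end):
Beam weight: 11 × 9.81 = 107.9 N down at 3.55 m → arm 0.75 m, τ = 107.9 × 0.75 = 80.93 N·m counterclockwise.
Battery pack: 33 × 9.81 = 323.7 N down at 5.7 m → arm 1.4 m, τ = 323.7 × 1.4 = 453.2 N·m clockwise.
Potted plant: 9.8 × 9.81 = 96.14 N down at 4.4 m → arm 0.1 m, τ = 96.14 × 0.1 = 9.614 N·m clockwise.
Net moment of known loads = 381.9 N·m clockwise.
An unknown mass m at 1.8 m has arm 2.5 m; its moment is m·g·2.5 counterclockwise.
Balancing moments: m × 9.81 × 2.5 = 381.9, giving m = 381.9 / (9.81 × 2.5) = 15.6 kg.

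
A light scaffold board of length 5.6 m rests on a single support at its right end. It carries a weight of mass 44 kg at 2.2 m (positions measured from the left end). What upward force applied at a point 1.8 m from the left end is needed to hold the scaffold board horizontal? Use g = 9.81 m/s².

F ≈ 386 N

Taking torques about the right end:
Weight: 44 × 9.81 = 431.6 N down at 2.2 m → arm 3.4 m, τ = 431.6 × 3.4 = 1467 N·m counterclockwise.
Net moment of the loads = 1467 N·m counterclockwise.
The upward force F acts at a point 1.8 m from the left end, arm 3.8 m, giving F × 3.8 clockwise.
Setting net torque to zero: F × 3.8 = 1467 → F = 1467 / 3.8 = 386 N.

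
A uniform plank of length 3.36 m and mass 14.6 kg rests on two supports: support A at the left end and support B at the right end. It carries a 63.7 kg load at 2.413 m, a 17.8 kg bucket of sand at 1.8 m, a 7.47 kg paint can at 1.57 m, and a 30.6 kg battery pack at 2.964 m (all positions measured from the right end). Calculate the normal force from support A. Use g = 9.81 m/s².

R_A ≈ 913 N

Take moments about support B.
Beam weight: 14.6 × 9.81 = 143.2 N down at 1.68 m → arm 1.68 m, τ = 143.2 × 1.68 = 240.6 N·m counterclockwise.
Load: 63.7 × 9.81 = 624.9 N down at 2.413 m → arm 2.413 m, τ = 624.9 × 2.413 = 1508 N·m counterclockwise.
Bucket of sand: 17.8 × 9.81 = 174.6 N down at 1.8 m → arm 1.8 m, τ = 174.6 × 1.8 = 314.3 N·m counterclockwise.
Paint can: 7.47 × 9.81 = 73.28 N down at 1.57 m → arm 1.57 m, τ = 73.28 × 1.57 = 115 N·m counterclockwise.
Battery pack: 30.6 × 9.81 = 300.2 N down at 2.964 m → arm 2.964 m, τ = 300.2 × 2.964 = 889.8 N·m counterclockwise.
Net load moment about support B = 3068 N·m counterclockwise.
Reaction R at support A is upward at 3.36 m, arm 3.36 m → moment R × 3.36 clockwise.
Balancing moments: R × 3.36 = 3068, giving R = 913 N.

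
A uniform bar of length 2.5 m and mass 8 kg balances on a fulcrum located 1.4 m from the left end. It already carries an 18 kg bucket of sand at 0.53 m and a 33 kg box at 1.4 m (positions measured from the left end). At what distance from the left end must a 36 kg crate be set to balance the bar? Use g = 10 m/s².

About the fulcrum (at 1.4 m from the left end):
Beam weight: 8 × 10 = 80 N down at 1.25 m → arm 0.15 m, τ = 80 × 0.15 = 12 N·m counterclockwise.
Bucket of sand: 18 × 10 = 180 N down at 0.53 m → arm 0.87 m, τ = 180 × 0.87 = 156.6 N·m counterclockwise.
Box: acts at the fulcrum, moment arm 0 → no torque.
Net moment of existing loads = 168.6 N·m counterclockwise.
The crate weighs 36 × 10 = 360 N and must supply an equal clockwise moment, so its lever arm about the fulcrum is 168.6 / 360 = 0.468 m.
That puts it at 1.4 + 0.468 = 1.87 m from the left end.

x ≈ 1.87 m from the left end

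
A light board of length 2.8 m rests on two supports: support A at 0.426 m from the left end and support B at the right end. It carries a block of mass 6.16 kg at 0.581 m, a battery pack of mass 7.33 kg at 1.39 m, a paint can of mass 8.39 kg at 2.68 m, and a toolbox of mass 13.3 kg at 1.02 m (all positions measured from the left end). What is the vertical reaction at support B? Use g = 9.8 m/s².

R_B ≈ 144 N

About support A:
Block: 6.16 × 9.8 = 60.37 N down at 0.581 m → arm 0.155 m, τ = 60.37 × 0.155 = 9.357 N·m clockwise.
Battery pack: 7.33 × 9.8 = 71.83 N down at 1.39 m → arm 0.964 m, τ = 71.83 × 0.964 = 69.24 N·m clockwise.
Paint can: 8.39 × 9.8 = 82.22 N down at 2.68 m → arm 2.254 m, τ = 82.22 × 2.254 = 185.3 N·m clockwise.
Toolbox: 13.3 × 9.8 = 130.3 N down at 1.02 m → arm 0.594 m, τ = 130.3 × 0.594 = 77.4 N·m clockwise.
Net load moment about support A = 341.3 N·m clockwise.
Reaction R at support B is upward at 2.8 m, arm 2.374 m → moment R × 2.374 counterclockwise.
For rotational equilibrium, R × 2.374 = 341.3, so R = 144 N.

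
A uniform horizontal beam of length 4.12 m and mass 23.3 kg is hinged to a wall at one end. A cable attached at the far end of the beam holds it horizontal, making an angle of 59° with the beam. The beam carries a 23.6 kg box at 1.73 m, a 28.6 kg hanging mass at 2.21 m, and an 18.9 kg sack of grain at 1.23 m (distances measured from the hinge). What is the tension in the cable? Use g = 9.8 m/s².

T ≈ 486 N

Taking torques about the hinge:
Beam weight: 23.3 × 9.8 = 228.3 N down at 2.06 m → arm 2.06 m, τ = 228.3 × 2.06 = 470.3 N·m clockwise.
Box: 23.6 × 9.8 = 231.3 N down at 1.73 m → arm 1.73 m, τ = 231.3 × 1.73 = 400.1 N·m clockwise.
Hanging mass: 28.6 × 9.8 = 280.3 N down at 2.21 m → arm 2.21 m, τ = 280.3 × 2.21 = 619.5 N·m clockwise.
Sack of grain: 18.9 × 9.8 = 185.2 N down at 1.23 m → arm 1.23 m, τ = 185.2 × 1.23 = 227.8 N·m clockwise.
Total clockwise load moment = 1718 N·m.
The cable tension T acts at 4.12 m; only its component perpendicular to the beam, T sinθ, produces torque. sin 59° = 0.8572.
Setting net torque to zero: T × 4.12 × 0.8572 = 1718 → T = 1718 / 3.532 = 486 N.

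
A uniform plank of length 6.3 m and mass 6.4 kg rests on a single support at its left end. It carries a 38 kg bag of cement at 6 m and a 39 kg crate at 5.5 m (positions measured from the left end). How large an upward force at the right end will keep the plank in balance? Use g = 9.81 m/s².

Choose the left end as the axis so the unknown pivot reaction has zero arm there.
Beam weight: 6.4 × 9.81 = 62.78 N down at 3.15 m → arm 3.15 m, τ = 62.78 × 3.15 = 197.8 N·m clockwise.
Bag of cement: 38 × 9.81 = 372.8 N down at 6 m → arm 6 m, τ = 372.8 × 6 = 2237 N·m clockwise.
Crate: 39 × 9.81 = 382.6 N down at 5.5 m → arm 5.5 m, τ = 382.6 × 5.5 = 2104 N·m clockwise.
Net moment of the loads = 4539 N·m clockwise.
The upward force F acts at the right end, arm 6.3 m, giving F × 6.3 counterclockwise.
Setting net torque to zero: F × 6.3 = 4539 → F = 4539 / 6.3 = 720 N.

F ≈ 720 N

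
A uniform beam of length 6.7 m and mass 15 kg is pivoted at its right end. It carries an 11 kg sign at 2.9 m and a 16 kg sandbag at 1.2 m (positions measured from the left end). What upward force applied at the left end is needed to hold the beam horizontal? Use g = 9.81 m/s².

Choose the right end as the axis so the unknown pivot reaction has zero arm there.
Beam weight: 15 × 9.81 = 147.2 N down at 3.35 m → arm 3.35 m, τ = 147.2 × 3.35 = 493.1 N·m counterclockwise.
Sign: 11 × 9.81 = 107.9 N down at 2.9 m → arm 3.8 m, τ = 107.9 × 3.8 = 410 N·m counterclockwise.
Sandbag: 16 × 9.81 = 157 N down at 1.2 m → arm 5.5 m, τ = 157 × 5.5 = 863.5 N·m counterclockwise.
Net moment of the loads = 1767 N·m counterclockwise.
The upward force F acts at the left end, arm 6.7 m, giving F × 6.7 clockwise.
Setting net torque to zero: F × 6.7 = 1767 → F = 1767 / 6.7 = 264 N.

F ≈ 264 N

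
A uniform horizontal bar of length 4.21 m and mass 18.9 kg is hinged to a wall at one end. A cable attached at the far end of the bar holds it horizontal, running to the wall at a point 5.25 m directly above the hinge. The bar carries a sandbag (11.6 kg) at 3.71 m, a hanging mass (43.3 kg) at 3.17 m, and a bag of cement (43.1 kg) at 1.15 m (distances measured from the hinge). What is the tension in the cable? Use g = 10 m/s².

T ≈ 821 N

About the hinge:
Beam weight: 18.9 × 10 = 189 N down at 2.105 m → arm 2.105 m, τ = 189 × 2.105 = 397.8 N·m clockwise.
Sandbag: 11.6 × 10 = 116 N down at 3.71 m → arm 3.71 m, τ = 116 × 3.71 = 430.4 N·m clockwise.
Hanging mass: 43.3 × 10 = 433 N down at 3.17 m → arm 3.17 m, τ = 433 × 3.17 = 1373 N·m clockwise.
Bag of cement: 43.1 × 10 = 431 N down at 1.15 m → arm 1.15 m, τ = 431 × 1.15 = 495.6 N·m clockwise.
Total clockwise load moment = 2697 N·m.
The cable tension T acts at 4.21 m; only its component perpendicular to the bar, T sinθ, produces torque. sinθ = h/√(h²+d²) = 5.25/√(5.25²+4.21²) = 0.7801.
Setting net torque to zero: T × 4.21 × 0.7801 = 2697 → T = 2697 / 3.284 = 821 N.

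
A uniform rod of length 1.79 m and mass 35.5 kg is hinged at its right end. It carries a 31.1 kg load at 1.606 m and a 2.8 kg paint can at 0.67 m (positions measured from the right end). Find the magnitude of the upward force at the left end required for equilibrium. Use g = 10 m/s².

About the right end:
Beam weight: 35.5 × 10 = 355 N down at 0.895 m → arm 0.895 m, τ = 355 × 0.895 = 317.7 N·m counterclockwise.
Load: 31.1 × 10 = 311 N down at 1.606 m → arm 1.606 m, τ = 311 × 1.606 = 499.5 N·m counterclockwise.
Paint can: 2.8 × 10 = 28 N down at 0.67 m → arm 0.67 m, τ = 28 × 0.67 = 18.76 N·m counterclockwise.
Net moment of the loads = 836 N·m counterclockwise.
The upward force F acts at the left end, arm 1.79 m, giving F × 1.79 clockwise.
Setting net torque to zero: F × 1.79 = 836 → F = 836 / 1.79 = 467 N.

F ≈ 467 N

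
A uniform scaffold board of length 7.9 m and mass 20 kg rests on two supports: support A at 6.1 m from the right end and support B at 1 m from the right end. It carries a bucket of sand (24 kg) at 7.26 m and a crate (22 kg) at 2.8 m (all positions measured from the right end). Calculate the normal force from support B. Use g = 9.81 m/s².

Taking torques about support A:
Beam weight: 20 × 9.81 = 196.2 N down at 3.95 m → arm 2.15 m, τ = 196.2 × 2.15 = 421.8 N·m clockwise.
Bucket of sand: 24 × 9.81 = 235.4 N down at 7.26 m → arm 1.16 m, τ = 235.4 × 1.16 = 273.1 N·m counterclockwise.
Crate: 22 × 9.81 = 215.8 N down at 2.8 m → arm 3.3 m, τ = 215.8 × 3.3 = 712.1 N·m clockwise.
Net load moment about support A = 860.8 N·m clockwise.
Reaction R at support B is upward at 1 m, arm 5.1 m → moment R × 5.1 counterclockwise.
Setting net torque to zero: R × 5.1 = 860.8 → R = 169 N.

R_B ≈ 169 N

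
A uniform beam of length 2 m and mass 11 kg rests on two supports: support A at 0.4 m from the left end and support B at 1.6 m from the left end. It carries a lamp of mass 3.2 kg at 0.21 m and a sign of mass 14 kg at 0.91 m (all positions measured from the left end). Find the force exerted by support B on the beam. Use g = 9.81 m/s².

About support A:
Beam weight: 11 × 9.81 = 107.9 N down at 1 m → arm 0.6 m, τ = 107.9 × 0.6 = 64.74 N·m clockwise.
Lamp: 3.2 × 9.81 = 31.39 N down at 0.21 m → arm 0.19 m, τ = 31.39 × 0.19 = 5.964 N·m counterclockwise.
Sign: 14 × 9.81 = 137.3 N down at 0.91 m → arm 0.51 m, τ = 137.3 × 0.51 = 70.02 N·m clockwise.
Net load moment about support A = 128.8 N·m clockwise.
Reaction R at support B is upward at 1.6 m, arm 1.2 m → moment R × 1.2 counterclockwise.
Balancing moments: R × 1.2 = 128.8, giving R = 107 N.

R_B ≈ 107 N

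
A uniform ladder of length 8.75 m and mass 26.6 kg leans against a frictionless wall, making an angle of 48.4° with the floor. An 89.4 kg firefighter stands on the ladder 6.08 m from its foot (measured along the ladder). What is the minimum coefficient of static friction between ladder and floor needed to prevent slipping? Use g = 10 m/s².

About the foot of the ladder:
Ladder weight 26.6×10 = 266 N acts at 4.375 m along the ladder; its horizontal arm is 4.375·cos48.4° = 2.905 m → τ = 772.7 N·m clockwise.
Firefighter: 89.4×10 = 894 N at 6.08 m → arm 4.037 m → τ = 3609 N·m clockwise.
Wall normal N acts horizontally at the top; its moment arm is the height L sinθ = 8.75·sin48.4° = 6.543 m, counterclockwise.
Balancing moments: N × 6.543 = 4382, giving N = 669.7 N.
ΣFx = 0 ⇒ f = N_wall = 669.7 N. ΣFy = 0 ⇒ N_floor = 1160 N.
μ_min = f / N_floor = 669.7 / 1160 = 0.577.

μ_min ≈ 0.577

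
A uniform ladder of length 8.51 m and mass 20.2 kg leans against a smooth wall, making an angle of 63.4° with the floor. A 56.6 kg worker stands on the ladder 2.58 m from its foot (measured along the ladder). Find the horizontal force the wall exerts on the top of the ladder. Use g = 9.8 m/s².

N_wall ≈ 134 N

Take moments about the foot of the ladder.
Ladder weight 20.2×9.8 = 198 N acts at 4.255 m along the ladder; its horizontal arm is 4.255·cos63.4° = 1.905 m → τ = 377.2 N·m clockwise.
Worker: 56.6×9.8 = 554.7 N at 2.58 m → arm 1.155 m → τ = 640.7 N·m clockwise.
Wall normal N acts horizontally at the top; its moment arm is the height L sinθ = 8.51·sin63.4° = 7.609 m, counterclockwise.
Balancing moments: N × 7.609 = 1018, giving N = 134 N.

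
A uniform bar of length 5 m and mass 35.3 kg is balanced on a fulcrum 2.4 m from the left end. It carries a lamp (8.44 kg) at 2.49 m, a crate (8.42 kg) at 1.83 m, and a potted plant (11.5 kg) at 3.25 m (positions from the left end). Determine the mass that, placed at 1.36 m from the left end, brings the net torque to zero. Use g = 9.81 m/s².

m ≈ 8.91 kg

About the fulcrum (at 2.4 m from the left end):
Beam weight: 35.3 × 9.81 = 346.3 N down at 2.5 m → arm 0.1 m, τ = 346.3 × 0.1 = 34.63 N·m clockwise.
Lamp: 8.44 × 9.81 = 82.8 N down at 2.49 m → arm 0.09 m, τ = 82.8 × 0.09 = 7.452 N·m clockwise.
Crate: 8.42 × 9.81 = 82.6 N down at 1.83 m → arm 0.57 m, τ = 82.6 × 0.57 = 47.08 N·m counterclockwise.
Potted plant: 11.5 × 9.81 = 112.8 N down at 3.25 m → arm 0.85 m, τ = 112.8 × 0.85 = 95.88 N·m clockwise.
Net moment of known loads = 90.88 N·m clockwise.
An unknown mass m at 1.36 m has arm 1.04 m; its moment is m·g·1.04 counterclockwise.
Στ = 0 ⇒ m × 9.81 × 1.04 = 90.88 ⇒ m = 90.88 / (9.81 × 1.04) = 8.91 kg.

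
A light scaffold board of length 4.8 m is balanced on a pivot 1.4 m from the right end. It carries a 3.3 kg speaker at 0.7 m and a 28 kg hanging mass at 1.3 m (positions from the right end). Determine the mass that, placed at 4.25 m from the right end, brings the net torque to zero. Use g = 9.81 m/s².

Sum moments about the pivot (at 1.4 m from the right end) (the support reaction has zero arm there).
Speaker: 3.3 × 9.81 = 32.37 N down at 0.7 m → arm 0.7 m, τ = 32.37 × 0.7 = 22.66 N·m clockwise.
Hanging mass: 28 × 9.81 = 274.7 N down at 1.3 m → arm 0.1 m, τ = 274.7 × 0.1 = 27.47 N·m clockwise.
Net moment of known loads = 50.13 N·m clockwise.
An unknown mass m at 4.25 m has arm 2.85 m; its moment is m·g·2.85 counterclockwise.
Setting net torque to zero: m × 9.81 × 2.85 = 50.13 → m = 50.13 / (9.81 × 2.85) = 1.79 kg.

m ≈ 1.79 kg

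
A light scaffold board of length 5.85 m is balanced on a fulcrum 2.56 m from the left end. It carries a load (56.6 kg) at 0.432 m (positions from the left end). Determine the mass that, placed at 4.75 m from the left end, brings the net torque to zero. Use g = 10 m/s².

Sum moments about the fulcrum (at 2.56 m from the left end) (the support reaction has zero arm there).
Load: 56.6 × 10 = 566 N down at 0.432 m → arm 2.128 m, τ = 566 × 2.128 = 1204 N·m counterclockwise.
Net moment of known loads = 1204 N·m counterclockwise.
An unknown mass m at 4.75 m has arm 2.19 m; its moment is m·g·2.19 clockwise.
Balancing moments: m × 10 × 2.19 = 1204, giving m = 1204 / (10 × 2.19) = 55 kg.

m ≈ 55 kg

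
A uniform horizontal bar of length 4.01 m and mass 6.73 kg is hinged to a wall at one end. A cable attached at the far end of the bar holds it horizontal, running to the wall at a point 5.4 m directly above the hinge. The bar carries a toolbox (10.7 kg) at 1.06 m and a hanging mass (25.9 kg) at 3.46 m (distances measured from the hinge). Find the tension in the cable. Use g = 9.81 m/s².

Taking torques about the hinge:
Beam weight: 6.73 × 9.81 = 66.02 N down at 2.005 m → arm 2.005 m, τ = 66.02 × 2.005 = 132.4 N·m clockwise.
Toolbox: 10.7 × 9.81 = 105 N down at 1.06 m → arm 1.06 m, τ = 105 × 1.06 = 111.3 N·m clockwise.
Hanging mass: 25.9 × 9.81 = 254.1 N down at 3.46 m → arm 3.46 m, τ = 254.1 × 3.46 = 879.2 N·m clockwise.
Total clockwise load moment = 1123 N·m.
The cable tension T acts at 4.01 m; only its component perpendicular to the bar, T sinθ, produces torque. sinθ = h/√(h²+d²) = 5.4/√(5.4²+4.01²) = 0.8028.
Setting net torque to zero: T × 4.01 × 0.8028 = 1123 → T = 1123 / 3.219 = 349 N.

T ≈ 349 N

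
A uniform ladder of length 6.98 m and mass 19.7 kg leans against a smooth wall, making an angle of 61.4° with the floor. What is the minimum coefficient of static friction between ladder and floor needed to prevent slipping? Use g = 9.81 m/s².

Sum moments about the foot of the ladder (the floor normal and friction both act there and drop out).
Ladder weight 19.7×9.81 = 193.3 N acts at 3.49 m along the ladder; its horizontal arm is 3.49·cos61.4° = 1.671 m → τ = 323 N·m clockwise.
Wall normal N acts horizontally at the top; its moment arm is the height L sinθ = 6.98·sin61.4° = 6.128 m, counterclockwise.
Setting net torque to zero: N × 6.128 = 323 → N = 52.71 N.
ΣFx = 0 ⇒ f = N_wall = 52.71 N. ΣFy = 0 ⇒ N_floor = 193.3 N.
μ_min = f / N_floor = 52.71 / 193.3 = 0.273.

μ_min ≈ 0.273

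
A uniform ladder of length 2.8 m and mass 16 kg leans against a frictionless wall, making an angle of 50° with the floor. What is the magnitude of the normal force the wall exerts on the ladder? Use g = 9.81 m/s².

Take moments about the foot of the ladder.
Ladder weight 16×9.81 = 157 N acts at 1.4 m along the ladder; its horizontal arm is 1.4·cos50° = 0.8999 m → τ = 141.3 N·m clockwise.
Wall normal N acts horizontally at the top; its moment arm is the height L sinθ = 2.8·sin50° = 2.145 m, counterclockwise.
For rotational equilibrium, N × 2.145 = 141.3, so N = 65.9 N.

N_wall ≈ 65.9 N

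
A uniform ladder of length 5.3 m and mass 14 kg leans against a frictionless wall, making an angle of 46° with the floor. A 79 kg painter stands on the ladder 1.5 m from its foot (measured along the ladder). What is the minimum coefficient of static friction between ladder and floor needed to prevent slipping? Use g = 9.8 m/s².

μ_min ≈ 0.305

About the foot of the ladder:
Ladder weight 14×9.8 = 137.2 N acts at 2.65 m along the ladder; its horizontal arm is 2.65·cos46° = 1.841 m → τ = 252.6 N·m clockwise.
Painter: 79×9.8 = 774.2 N at 1.5 m → arm 1.042 m → τ = 806.7 N·m clockwise.
Wall normal N acts horizontally at the top; its moment arm is the height L sinθ = 5.3·sin46° = 3.813 m, counterclockwise.
Setting net torque to zero: N × 3.813 = 1059 → N = 277.7 N.
ΣFx = 0 ⇒ f = N_wall = 277.7 N. ΣFy = 0 ⇒ N_floor = 911.4 N.
μ_min = f / N_floor = 277.7 / 911.4 = 0.305.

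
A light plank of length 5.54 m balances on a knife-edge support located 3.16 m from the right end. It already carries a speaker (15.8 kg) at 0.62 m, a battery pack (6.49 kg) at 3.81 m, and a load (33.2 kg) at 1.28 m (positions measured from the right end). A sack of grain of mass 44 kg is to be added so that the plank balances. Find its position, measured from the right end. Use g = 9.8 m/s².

x ≈ 5.39 m from the right end

Taking torques about the knife-edge support (at 3.16 m from the right end):
Speaker: 15.8 × 9.8 = 154.8 N down at 0.62 m → arm 2.54 m, τ = 154.8 × 2.54 = 393.2 N·m clockwise.
Battery pack: 6.49 × 9.8 = 63.6 N down at 3.81 m → arm 0.65 m, τ = 63.6 × 0.65 = 41.34 N·m counterclockwise.
Load: 33.2 × 9.8 = 325.4 N down at 1.28 m → arm 1.88 m, τ = 325.4 × 1.88 = 611.8 N·m clockwise.
Net moment of existing loads = 963.7 N·m clockwise.
The sack of grain weighs 44 × 9.8 = 431.2 N and must supply an equal counterclockwise moment, so its lever arm about the knife-edge support is 963.7 / 431.2 = 2.23 m.
That puts it at 3.16 + 2.23 = 5.39 m from the right end.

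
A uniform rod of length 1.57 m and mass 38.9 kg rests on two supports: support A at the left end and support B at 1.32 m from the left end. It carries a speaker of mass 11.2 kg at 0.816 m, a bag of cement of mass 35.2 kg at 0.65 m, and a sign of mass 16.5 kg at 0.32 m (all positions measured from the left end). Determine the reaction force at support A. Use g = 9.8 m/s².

R_A ≈ 494 N

Take moments about support B.
Beam weight: 38.9 × 9.8 = 381.2 N down at 0.785 m → arm 0.535 m, τ = 381.2 × 0.535 = 203.9 N·m counterclockwise.
Speaker: 11.2 × 9.8 = 109.8 N down at 0.816 m → arm 0.504 m, τ = 109.8 × 0.504 = 55.34 N·m counterclockwise.
Bag of cement: 35.2 × 9.8 = 345 N down at 0.65 m → arm 0.67 m, τ = 345 × 0.67 = 231.2 N·m counterclockwise.
Sign: 16.5 × 9.8 = 161.7 N down at 0.32 m → arm 1 m, τ = 161.7 × 1 = 161.7 N·m counterclockwise.
Net load moment about support B = 652.1 N·m counterclockwise.
Reaction R at support A is upward at 0 m, arm 1.32 m → moment R × 1.32 clockwise.
Στ = 0 ⇒ R × 1.32 = 652.1 ⇒ R = 494 N.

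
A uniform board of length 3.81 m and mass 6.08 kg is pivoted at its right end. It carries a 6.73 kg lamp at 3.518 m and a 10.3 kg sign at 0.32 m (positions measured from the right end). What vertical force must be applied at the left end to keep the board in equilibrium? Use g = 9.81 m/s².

Sum moments about the right end (the unknown pivot reaction has zero arm there).
Beam weight: 6.08 × 9.81 = 59.64 N down at 1.905 m → arm 1.905 m, τ = 59.64 × 1.905 = 113.6 N·m counterclockwise.
Lamp: 6.73 × 9.81 = 66.02 N down at 3.518 m → arm 3.518 m, τ = 66.02 × 3.518 = 232.3 N·m counterclockwise.
Sign: 10.3 × 9.81 = 101 N down at 0.32 m → arm 0.32 m, τ = 101 × 0.32 = 32.32 N·m counterclockwise.
Net moment of the loads = 378.2 N·m counterclockwise.
The upward force F acts at the left end, arm 3.81 m, giving F × 3.81 clockwise.
Setting net torque to zero: F × 3.81 = 378.2 → F = 378.2 / 3.81 = 99.3 N.

F ≈ 99.3 N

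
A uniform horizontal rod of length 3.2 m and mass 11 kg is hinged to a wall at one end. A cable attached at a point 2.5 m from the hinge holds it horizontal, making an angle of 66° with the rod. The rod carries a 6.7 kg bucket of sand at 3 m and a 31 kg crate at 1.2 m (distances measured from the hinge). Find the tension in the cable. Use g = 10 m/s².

T ≈ 328 N

Take moments about the hinge.
Beam weight: 11 × 10 = 110 N down at 1.6 m → arm 1.6 m, τ = 110 × 1.6 = 176 N·m clockwise.
Bucket of sand: 6.7 × 10 = 67 N down at 3 m → arm 3 m, τ = 67 × 3 = 201 N·m clockwise.
Crate: 31 × 10 = 310 N down at 1.2 m → arm 1.2 m, τ = 310 × 1.2 = 372 N·m clockwise.
Total clockwise load moment = 749 N·m.
The cable tension T acts at 2.5 m; only its component perpendicular to the rod, T sinθ, produces torque. sin 66° = 0.9135.
For rotational equilibrium, T × 2.5 × 0.9135 = 749, so T = 749 / 2.284 = 328 N.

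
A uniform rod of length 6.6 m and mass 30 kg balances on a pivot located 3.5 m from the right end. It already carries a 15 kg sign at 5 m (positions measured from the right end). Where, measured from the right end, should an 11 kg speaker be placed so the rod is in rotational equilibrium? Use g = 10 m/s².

x ≈ 2 m from the right end

Choose the pivot (at 3.5 m from the right end) as the axis so the support reaction has zero arm there.
Beam weight: 30 × 10 = 300 N down at 3.3 m → arm 0.2 m, τ = 300 × 0.2 = 60 N·m clockwise.
Sign: 15 × 10 = 150 N down at 5 m → arm 1.5 m, τ = 150 × 1.5 = 225 N·m counterclockwise.
Net moment of existing loads = 165 N·m counterclockwise.
The speaker weighs 11 × 10 = 110 N and must supply an equal clockwise moment, so its lever arm about the pivot is 165 / 110 = 1.5 m.
That puts it at 3.5 − 1.5 = 2 m from the right end.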